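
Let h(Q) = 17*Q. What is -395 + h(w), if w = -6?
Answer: -497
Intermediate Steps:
-395 + h(w) = -395 + 17*(-6) = -395 - 102 = -497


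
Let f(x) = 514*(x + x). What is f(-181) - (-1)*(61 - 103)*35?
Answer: -187538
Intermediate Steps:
f(x) = 1028*x (f(x) = 514*(2*x) = 1028*x)
f(-181) - (-1)*(61 - 103)*35 = 1028*(-181) - (-1)*(61 - 103)*35 = -186068 - (-1)*(-42*35) = -186068 - (-1)*(-1470) = -186068 - 1*1470 = -186068 - 1470 = -187538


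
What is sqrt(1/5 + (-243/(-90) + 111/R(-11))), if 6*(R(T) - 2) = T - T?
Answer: 2*sqrt(365)/5 ≈ 7.6420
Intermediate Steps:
R(T) = 2 (R(T) = 2 + (T - T)/6 = 2 + (1/6)*0 = 2 + 0 = 2)
sqrt(1/5 + (-243/(-90) + 111/R(-11))) = sqrt(1/5 + (-243/(-90) + 111/2)) = sqrt(1/5 + (-243*(-1/90) + 111*(1/2))) = sqrt(1/5 + (27/10 + 111/2)) = sqrt(1/5 + 291/5) = sqrt(292/5) = 2*sqrt(365)/5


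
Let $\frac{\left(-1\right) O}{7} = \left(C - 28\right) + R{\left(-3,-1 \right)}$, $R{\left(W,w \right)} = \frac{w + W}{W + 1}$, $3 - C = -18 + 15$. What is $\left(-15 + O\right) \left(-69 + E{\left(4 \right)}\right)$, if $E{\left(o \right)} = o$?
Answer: $-8125$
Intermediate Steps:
$C = 6$ ($C = 3 - \left(-18 + 15\right) = 3 - -3 = 3 + 3 = 6$)
$R{\left(W,w \right)} = \frac{W + w}{1 + W}$
$O = 140$ ($O = - 7 \left(\left(6 - 28\right) + \frac{-3 - 1}{1 - 3}\right) = - 7 \left(-22 + \frac{1}{-2} \left(-4\right)\right) = - 7 \left(-22 - -2\right) = - 7 \left(-22 + 2\right) = \left(-7\right) \left(-20\right) = 140$)
$\left(-15 + O\right) \left(-69 + E{\left(4 \right)}\right) = \left(-15 + 140\right) \left(-69 + 4\right) = 125 \left(-65\right) = -8125$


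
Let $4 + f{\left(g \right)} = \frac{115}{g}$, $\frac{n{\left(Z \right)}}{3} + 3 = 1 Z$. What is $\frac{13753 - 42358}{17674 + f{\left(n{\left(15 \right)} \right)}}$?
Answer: $- \frac{205956}{127247} \approx -1.6186$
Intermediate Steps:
$n{\left(Z \right)} = -9 + 3 Z$ ($n{\left(Z \right)} = -9 + 3 \cdot 1 Z = -9 + 3 Z$)
$f{\left(g \right)} = -4 + \frac{115}{g}$
$\frac{13753 - 42358}{17674 + f{\left(n{\left(15 \right)} \right)}} = \frac{13753 - 42358}{17674 - \left(4 - \frac{115}{-9 + 3 \cdot 15}\right)} = - \frac{28605}{17674 - \left(4 - \frac{115}{-9 + 45}\right)} = - \frac{28605}{17674 - \left(4 - \frac{115}{36}\right)} = - \frac{28605}{17674 + \left(-4 + 115 \cdot \frac{1}{36}\right)} = - \frac{28605}{17674 + \left(-4 + \frac{115}{36}\right)} = - \frac{28605}{17674 - \frac{29}{36}} = - \frac{28605}{\frac{636235}{36}} = \left(-28605\right) \frac{36}{636235} = - \frac{205956}{127247}$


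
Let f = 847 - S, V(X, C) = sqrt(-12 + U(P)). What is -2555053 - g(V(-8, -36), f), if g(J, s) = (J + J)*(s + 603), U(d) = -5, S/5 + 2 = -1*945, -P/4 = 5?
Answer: -2555053 - 12370*I*sqrt(17) ≈ -2.5551e+6 - 51003.0*I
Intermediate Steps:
P = -20 (P = -4*5 = -20)
S = -4735 (S = -10 + 5*(-1*945) = -10 + 5*(-945) = -10 - 4725 = -4735)
V(X, C) = I*sqrt(17) (V(X, C) = sqrt(-12 - 5) = sqrt(-17) = I*sqrt(17))
f = 5582 (f = 847 - 1*(-4735) = 847 + 4735 = 5582)
g(J, s) = 2*J*(603 + s) (g(J, s) = (2*J)*(603 + s) = 2*J*(603 + s))
-2555053 - g(V(-8, -36), f) = -2555053 - 2*I*sqrt(17)*(603 + 5582) = -2555053 - 2*I*sqrt(17)*6185 = -2555053 - 12370*I*sqrt(17)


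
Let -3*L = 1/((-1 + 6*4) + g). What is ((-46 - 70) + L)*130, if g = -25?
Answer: -45175/3 ≈ -15058.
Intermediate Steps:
L = ⅙ (L = -1/(3*((-1 + 6*4) - 25)) = -1/(3*((-1 + 24) - 25)) = -1/(3*(23 - 25)) = -⅓/(-2) = -⅓*(-½) = ⅙ ≈ 0.16667)
((-46 - 70) + L)*130 = ((-46 - 70) + ⅙)*130 = (-116 + ⅙)*130 = -695/6*130 = -45175/3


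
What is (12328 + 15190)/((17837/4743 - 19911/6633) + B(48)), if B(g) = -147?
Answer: -96191673138/511199105 ≈ -188.17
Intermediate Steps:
(12328 + 15190)/((17837/4743 - 19911/6633) + B(48)) = (12328 + 15190)/((17837/4743 - 19911/6633) - 147) = 27518/((17837*(1/4743) - 19911*1/6633) - 147) = 27518/((17837/4743 - 6637/2211) - 147) = 27518/(2652772/3495591 - 147) = 27518/(-511199105/3495591) = 27518*(-3495591/511199105) = -96191673138/511199105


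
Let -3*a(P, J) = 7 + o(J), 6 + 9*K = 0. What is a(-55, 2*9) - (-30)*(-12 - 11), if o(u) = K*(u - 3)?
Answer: -689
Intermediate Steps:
K = -⅔ (K = -⅔ + (⅑)*0 = -⅔ + 0 = -⅔ ≈ -0.66667)
o(u) = 2 - 2*u/3 (o(u) = -2*(u - 3)/3 = -2*(-3 + u)/3 = 2 - 2*u/3)
a(P, J) = -3 + 2*J/9 (a(P, J) = -(7 + (2 - 2*J/3))/3 = -(9 - 2*J/3)/3 = -3 + 2*J/9)
a(-55, 2*9) - (-30)*(-12 - 11) = (-3 + 2*(2*9)/9) - (-30)*(-12 - 11) = (-3 + (2/9)*18) - (-30)*(-23) = (-3 + 4) - 1*690 = 1 - 690 = -689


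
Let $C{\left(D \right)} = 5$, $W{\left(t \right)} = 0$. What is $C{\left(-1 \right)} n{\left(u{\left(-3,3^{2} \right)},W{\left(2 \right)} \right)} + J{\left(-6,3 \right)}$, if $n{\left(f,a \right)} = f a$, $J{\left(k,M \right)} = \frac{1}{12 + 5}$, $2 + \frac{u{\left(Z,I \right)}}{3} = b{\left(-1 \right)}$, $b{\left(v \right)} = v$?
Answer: $\frac{1}{17} \approx 0.058824$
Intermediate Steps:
$u{\left(Z,I \right)} = -9$ ($u{\left(Z,I \right)} = -6 + 3 \left(-1\right) = -6 - 3 = -9$)
$J{\left(k,M \right)} = \frac{1}{17}$
$n{\left(f,a \right)} = a f$
$C{\left(-1 \right)} n{\left(u{\left(-3,3^{2} \right)},W{\left(2 \right)} \right)} + J{\left(-6,3 \right)} = 5 \cdot 0 \left(-9\right) + \frac{1}{17} = 5 \cdot 0 + \frac{1}{17} = 0 + \frac{1}{17} = \frac{1}{17}$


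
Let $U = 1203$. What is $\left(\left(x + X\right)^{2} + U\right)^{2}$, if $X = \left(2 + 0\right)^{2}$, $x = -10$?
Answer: $1535121$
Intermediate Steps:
$X = 4$ ($X = 2^{2} = 4$)
$\left(\left(x + X\right)^{2} + U\right)^{2} = \left(\left(-10 + 4\right)^{2} + 1203\right)^{2} = \left(\left(-6\right)^{2} + 1203\right)^{2} = \left(36 + 1203\right)^{2} = 1239^{2} = 1535121$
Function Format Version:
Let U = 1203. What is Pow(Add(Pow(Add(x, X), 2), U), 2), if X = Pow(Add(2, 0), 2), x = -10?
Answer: 1535121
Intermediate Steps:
X = 4 (X = Pow(2, 2) = 4)
Pow(Add(Pow(Add(x, X), 2), U), 2) = Pow(Add(Pow(Add(-10, 4), 2), 1203), 2) = Pow(Add(Pow(-6, 2), 1203), 2) = Pow(Add(36, 1203), 2) = Pow(1239, 2) = 1535121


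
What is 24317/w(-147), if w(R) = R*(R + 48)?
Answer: 24317/14553 ≈ 1.6709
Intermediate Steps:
w(R) = R*(48 + R)
24317/w(-147) = 24317/((-147*(48 - 147))) = 24317/((-147*(-99))) = 24317/14553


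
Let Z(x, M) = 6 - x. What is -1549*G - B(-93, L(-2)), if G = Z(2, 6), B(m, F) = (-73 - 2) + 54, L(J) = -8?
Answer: -6175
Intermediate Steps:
B(m, F) = -21 (B(m, F) = -75 + 54 = -21)
G = 4 (G = 6 - 1*2 = 6 - 2 = 4)
-1549*G - B(-93, L(-2)) = -1549*4 - 1*(-21) = -6196 + 21 = -6175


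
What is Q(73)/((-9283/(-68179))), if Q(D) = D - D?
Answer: 0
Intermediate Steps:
Q(D) = 0
Q(73)/((-9283/(-68179))) = 0/((-9283/(-68179))) = 0/((-9283*(-1/68179))) = 0/(9283/68179) = 0*(68179/9283) = 0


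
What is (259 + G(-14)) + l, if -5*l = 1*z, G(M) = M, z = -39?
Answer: 1264/5 ≈ 252.80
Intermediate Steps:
l = 39/5 (l = -(-39)/5 = -1/5*(-39) = 39/5 ≈ 7.8000)
(259 + G(-14)) + l = (259 - 14) + 39/5 = 245 + 39/5 = 1264/5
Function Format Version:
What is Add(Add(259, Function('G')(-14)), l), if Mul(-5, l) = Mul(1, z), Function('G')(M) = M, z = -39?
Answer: Rational(1264, 5) ≈ 252.80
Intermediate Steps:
l = Rational(39, 5) (l = Mul(Rational(-1, 5), Mul(1, -39)) = Mul(Rational(-1, 5), -39) = Rational(39, 5) ≈ 7.8000)
Add(Add(259, Function('G')(-14)), l) = Add(Add(259, -14), Rational(39, 5)) = Add(245, Rational(39, 5)) = Rational(1264, 5)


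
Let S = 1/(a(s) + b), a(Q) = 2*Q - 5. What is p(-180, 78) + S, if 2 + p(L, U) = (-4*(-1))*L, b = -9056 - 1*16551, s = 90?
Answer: -18361905/25432 ≈ -722.00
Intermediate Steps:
b = -25607 (b = -9056 - 16551 = -25607)
a(Q) = -5 + 2*Q
p(L, U) = -2 + 4*L (p(L, U) = -2 + (-4*(-1))*L = -2 + 4*L)
S = -1/25432 (S = 1/((-5 + 2*90) - 25607) = 1/((-5 + 180) - 25607) = 1/(175 - 25607) = 1/(-25432) = -1/25432 ≈ -3.9321e-5)
p(-180, 78) + S = (-2 + 4*(-180)) - 1/25432 = (-2 - 720) - 1/25432 = -722 - 1/25432 = -18361905/25432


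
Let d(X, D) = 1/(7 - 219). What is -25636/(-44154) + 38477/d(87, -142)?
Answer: -180084813730/22077 ≈ -8.1571e+6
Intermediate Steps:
d(X, D) = -1/212 (d(X, D) = 1/(-212) = -1/212)
-25636/(-44154) + 38477/d(87, -142) = -25636/(-44154) + 38477/(-1/212) = -25636*(-1/44154) + 38477*(-212) = 12818/22077 - 8157124 = -180084813730/22077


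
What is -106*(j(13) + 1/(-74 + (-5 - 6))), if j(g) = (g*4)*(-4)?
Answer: 1874186/85 ≈ 22049.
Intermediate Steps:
j(g) = -16*g (j(g) = (4*g)*(-4) = -16*g)
-106*(j(13) + 1/(-74 + (-5 - 6))) = -106*(-16*13 + 1/(-74 + (-5 - 6))) = -106*(-208 + 1/(-74 + (-5*1 - 6))) = -106*(-208 + 1/(-74 + (-5 - 6))) = -106*(-208 + 1/(-74 - 11)) = -106*(-208 + 1/(-85)) = -106*(-208 - 1/85) = -106*(-17681/85) = 1874186/85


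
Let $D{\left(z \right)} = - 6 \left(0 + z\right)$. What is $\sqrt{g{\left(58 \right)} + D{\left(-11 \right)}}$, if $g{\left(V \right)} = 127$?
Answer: $\sqrt{193} \approx 13.892$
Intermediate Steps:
$D{\left(z \right)} = - 6 z$
$\sqrt{g{\left(58 \right)} + D{\left(-11 \right)}} = \sqrt{127 - -66} = \sqrt{127 + 66} = \sqrt{193}$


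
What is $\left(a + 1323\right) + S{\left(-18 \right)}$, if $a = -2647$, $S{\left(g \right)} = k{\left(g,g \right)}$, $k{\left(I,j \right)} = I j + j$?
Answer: $-1018$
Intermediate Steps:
$k{\left(I,j \right)} = j + I j$
$S{\left(g \right)} = g \left(1 + g\right)$
$\left(a + 1323\right) + S{\left(-18 \right)} = \left(-2647 + 1323\right) - 18 \left(1 - 18\right) = -1324 - -306 = -1324 + 306 = -1018$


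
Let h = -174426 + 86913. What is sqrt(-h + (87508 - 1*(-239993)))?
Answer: 263*sqrt(6) ≈ 644.22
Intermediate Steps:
h = -87513
sqrt(-h + (87508 - 1*(-239993))) = sqrt(-1*(-87513) + (87508 - 1*(-239993))) = sqrt(87513 + (87508 + 239993)) = sqrt(87513 + 327501) = sqrt(415014) = 263*sqrt(6)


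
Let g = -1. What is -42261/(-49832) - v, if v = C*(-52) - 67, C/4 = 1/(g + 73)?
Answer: 31724677/448488 ≈ 70.737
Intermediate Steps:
C = 1/18 (C = 4/(-1 + 73) = 4/72 = 4*(1/72) = 1/18 ≈ 0.055556)
v = -629/9 (v = (1/18)*(-52) - 67 = -26/9 - 67 = -629/9 ≈ -69.889)
-42261/(-49832) - v = -42261/(-49832) - 1*(-629/9) = -42261*(-1/49832) + 629/9 = 42261/49832 + 629/9 = 31724677/448488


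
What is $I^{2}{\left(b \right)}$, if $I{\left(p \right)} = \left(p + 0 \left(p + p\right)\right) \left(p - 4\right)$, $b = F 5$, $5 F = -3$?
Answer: $441$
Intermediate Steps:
$F = - \frac{3}{5}$ ($F = \frac{1}{5} \left(-3\right) = - \frac{3}{5} \approx -0.6$)
$b = -3$ ($b = \left(- \frac{3}{5}\right) 5 = -3$)
$I{\left(p \right)} = p \left(-4 + p\right)$ ($I{\left(p \right)} = \left(p + 0 \cdot 2 p\right) \left(-4 + p\right) = \left(p + 0\right) \left(-4 + p\right) = p \left(-4 + p\right)$)
$I^{2}{\left(b \right)} = \left(- 3 \left(-4 - 3\right)\right)^{2} = \left(\left(-3\right) \left(-7\right)\right)^{2} = 21^{2} = 441$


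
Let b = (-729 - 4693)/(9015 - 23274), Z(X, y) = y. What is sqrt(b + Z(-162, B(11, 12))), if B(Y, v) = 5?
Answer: sqrt(22324647)/2037 ≈ 2.3195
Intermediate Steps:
b = 5422/14259 (b = -5422/(-14259) = -5422*(-1/14259) = 5422/14259 ≈ 0.38025)
sqrt(b + Z(-162, B(11, 12))) = sqrt(5422/14259 + 5) = sqrt(76717/14259) = sqrt(22324647)/2037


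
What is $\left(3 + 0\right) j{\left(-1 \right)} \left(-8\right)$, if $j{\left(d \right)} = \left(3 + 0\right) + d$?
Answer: $-48$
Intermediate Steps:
$j{\left(d \right)} = 3 + d$
$\left(3 + 0\right) j{\left(-1 \right)} \left(-8\right) = \left(3 + 0\right) \left(3 - 1\right) \left(-8\right) = 3 \cdot 2 \left(-8\right) = 6 \left(-8\right) = -48$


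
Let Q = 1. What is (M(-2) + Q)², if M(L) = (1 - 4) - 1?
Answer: 9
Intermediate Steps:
M(L) = -4 (M(L) = -3 - 1 = -4)
(M(-2) + Q)² = (-4 + 1)² = (-3)² = 9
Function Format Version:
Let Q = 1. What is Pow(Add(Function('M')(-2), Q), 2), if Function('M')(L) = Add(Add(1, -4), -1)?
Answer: 9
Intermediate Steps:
Function('M')(L) = -4 (Function('M')(L) = Add(-3, -1) = -4)
Pow(Add(Function('M')(-2), Q), 2) = Pow(Add(-4, 1), 2) = Pow(-3, 2) = 9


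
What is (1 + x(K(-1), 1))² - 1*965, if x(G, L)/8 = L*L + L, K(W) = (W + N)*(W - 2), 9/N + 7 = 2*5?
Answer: -676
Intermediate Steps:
N = 3 (N = 9/(-7 + 2*5) = 9/(-7 + 10) = 9/3 = 9*(⅓) = 3)
K(W) = (-2 + W)*(3 + W) (K(W) = (W + 3)*(W - 2) = (3 + W)*(-2 + W) = (-2 + W)*(3 + W))
x(G, L) = 8*L + 8*L² (x(G, L) = 8*(L*L + L) = 8*(L² + L) = 8*(L + L²) = 8*L + 8*L²)
(1 + x(K(-1), 1))² - 1*965 = (1 + 8*1*(1 + 1))² - 1*965 = (1 + 8*1*2)² - 965 = (1 + 16)² - 965 = 17² - 965 = 289 - 965 = -676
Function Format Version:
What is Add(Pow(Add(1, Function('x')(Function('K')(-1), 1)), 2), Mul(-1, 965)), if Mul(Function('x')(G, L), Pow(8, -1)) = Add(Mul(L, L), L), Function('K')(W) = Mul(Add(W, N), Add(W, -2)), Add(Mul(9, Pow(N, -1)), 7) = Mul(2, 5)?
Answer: -676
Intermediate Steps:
N = 3 (N = Mul(9, Pow(Add(-7, Mul(2, 5)), -1)) = Mul(9, Pow(Add(-7, 10), -1)) = Mul(9, Pow(3, -1)) = Mul(9, Rational(1, 3)) = 3)
Function('K')(W) = Mul(Add(-2, W), Add(3, W)) (Function('K')(W) = Mul(Add(W, 3), Add(W, -2)) = Mul(Add(3, W), Add(-2, W)) = Mul(Add(-2, W), Add(3, W)))
Function('x')(G, L) = Add(Mul(8, L), Mul(8, Pow(L, 2))) (Function('x')(G, L) = Mul(8, Add(Mul(L, L), L)) = Mul(8, Add(Pow(L, 2), L)) = Mul(8, Add(L, Pow(L, 2))) = Add(Mul(8, L), Mul(8, Pow(L, 2))))
Add(Pow(Add(1, Function('x')(Function('K')(-1), 1)), 2), Mul(-1, 965)) = Add(Pow(Add(1, Mul(8, 1, Add(1, 1))), 2), Mul(-1, 965)) = Add(Pow(Add(1, Mul(8, 1, 2)), 2), -965) = Add(Pow(Add(1, 16), 2), -965) = Add(Pow(17, 2), -965) = Add(289, -965) = -676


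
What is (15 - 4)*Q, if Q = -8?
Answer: -88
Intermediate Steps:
(15 - 4)*Q = (15 - 4)*(-8) = 11*(-8) = -88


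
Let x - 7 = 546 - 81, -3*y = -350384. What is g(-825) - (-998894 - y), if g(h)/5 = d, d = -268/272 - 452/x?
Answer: 13428311867/12036 ≈ 1.1157e+6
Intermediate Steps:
y = 350384/3 (y = -⅓*(-350384) = 350384/3 ≈ 1.1679e+5)
x = 472 (x = 7 + (546 - 81) = 7 + 465 = 472)
d = -7795/4012 (d = -268/272 - 452/472 = -268*1/272 - 452*1/472 = -67/68 - 113/118 = -7795/4012 ≈ -1.9429)
g(h) = -38975/4012 (g(h) = 5*(-7795/4012) = -38975/4012)
g(-825) - (-998894 - y) = -38975/4012 - (-998894 - 1*350384/3) = -38975/4012 - (-998894 - 350384/3) = -38975/4012 - 1*(-3347066/3) = -38975/4012 + 3347066/3 = 13428311867/12036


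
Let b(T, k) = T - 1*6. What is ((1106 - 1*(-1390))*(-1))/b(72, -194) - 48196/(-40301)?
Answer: -16235060/443311 ≈ -36.622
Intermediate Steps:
b(T, k) = -6 + T (b(T, k) = T - 6 = -6 + T)
((1106 - 1*(-1390))*(-1))/b(72, -194) - 48196/(-40301) = ((1106 - 1*(-1390))*(-1))/(-6 + 72) - 48196/(-40301) = ((1106 + 1390)*(-1))/66 - 48196*(-1/40301) = (2496*(-1))*(1/66) + 48196/40301 = -2496*1/66 + 48196/40301 = -416/11 + 48196/40301 = -16235060/443311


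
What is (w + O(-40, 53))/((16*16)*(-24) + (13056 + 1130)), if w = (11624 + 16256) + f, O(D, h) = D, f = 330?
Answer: 14085/4021 ≈ 3.5029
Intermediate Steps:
w = 28210 (w = (11624 + 16256) + 330 = 27880 + 330 = 28210)
(w + O(-40, 53))/((16*16)*(-24) + (13056 + 1130)) = (28210 - 40)/((16*16)*(-24) + (13056 + 1130)) = 28170/(256*(-24) + 14186) = 28170/(-6144 + 14186) = 28170/8042 = 28170*(1/8042) = 14085/4021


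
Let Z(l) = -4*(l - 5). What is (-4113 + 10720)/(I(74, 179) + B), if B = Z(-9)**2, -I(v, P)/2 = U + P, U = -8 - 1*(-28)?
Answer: 6607/2738 ≈ 2.4131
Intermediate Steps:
Z(l) = 20 - 4*l (Z(l) = -4*(-5 + l) = 20 - 4*l)
U = 20 (U = -8 + 28 = 20)
I(v, P) = -40 - 2*P (I(v, P) = -2*(20 + P) = -40 - 2*P)
B = 3136 (B = (20 - 4*(-9))**2 = (20 + 36)**2 = 56**2 = 3136)
(-4113 + 10720)/(I(74, 179) + B) = (-4113 + 10720)/((-40 - 2*179) + 3136) = 6607/((-40 - 358) + 3136) = 6607/(-398 + 3136) = 6607/2738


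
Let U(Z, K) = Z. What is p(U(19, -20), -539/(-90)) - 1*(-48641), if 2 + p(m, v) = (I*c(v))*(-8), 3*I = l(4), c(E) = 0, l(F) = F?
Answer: 48639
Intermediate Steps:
I = 4/3 (I = (⅓)*4 = 4/3 ≈ 1.3333)
p(m, v) = -2 (p(m, v) = -2 + ((4/3)*0)*(-8) = -2 + 0*(-8) = -2 + 0 = -2)
p(U(19, -20), -539/(-90)) - 1*(-48641) = -2 - 1*(-48641) = -2 + 48641 = 48639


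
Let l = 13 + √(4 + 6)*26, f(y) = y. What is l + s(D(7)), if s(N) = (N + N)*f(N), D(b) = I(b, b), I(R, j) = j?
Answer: 111 + 26*√10 ≈ 193.22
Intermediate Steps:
D(b) = b
s(N) = 2*N² (s(N) = (N + N)*N = (2*N)*N = 2*N²)
l = 13 + 26*√10 (l = 13 + √10*26 = 13 + 26*√10 ≈ 95.219)
l + s(D(7)) = (13 + 26*√10) + 2*7² = (13 + 26*√10) + 2*49 = (13 + 26*√10) + 98 = 111 + 26*√10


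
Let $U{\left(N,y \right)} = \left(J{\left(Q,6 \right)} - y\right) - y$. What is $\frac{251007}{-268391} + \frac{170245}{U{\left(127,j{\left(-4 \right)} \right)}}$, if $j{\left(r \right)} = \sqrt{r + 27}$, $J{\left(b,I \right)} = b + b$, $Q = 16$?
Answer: $\frac{365479321729}{62535103} + \frac{170245 \sqrt{23}}{466} \approx 7596.5$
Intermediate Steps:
$J{\left(b,I \right)} = 2 b$
$j{\left(r \right)} = \sqrt{27 + r}$
$U{\left(N,y \right)} = 32 - 2 y$ ($U{\left(N,y \right)} = \left(2 \cdot 16 - y\right) - y = \left(32 - y\right) - y = 32 - 2 y$)
$\frac{251007}{-268391} + \frac{170245}{U{\left(127,j{\left(-4 \right)} \right)}} = \frac{251007}{-268391} + \frac{170245}{32 - 2 \sqrt{27 - 4}} = 251007 \left(- \frac{1}{268391}\right) + \frac{170245}{32 - 2 \sqrt{23}} = - \frac{251007}{268391} + \frac{170245}{32 - 2 \sqrt{23}}$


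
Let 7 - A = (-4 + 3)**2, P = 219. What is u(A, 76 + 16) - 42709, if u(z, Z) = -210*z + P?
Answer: -43750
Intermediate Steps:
A = 6 (A = 7 - (-4 + 3)**2 = 7 - 1*(-1)**2 = 7 - 1*1 = 7 - 1 = 6)
u(z, Z) = 219 - 210*z (u(z, Z) = -210*z + 219 = 219 - 210*z)
u(A, 76 + 16) - 42709 = (219 - 210*6) - 42709 = (219 - 1260) - 42709 = -1041 - 42709 = -43750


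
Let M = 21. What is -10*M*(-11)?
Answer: 2310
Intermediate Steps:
-10*M*(-11) = -10*21*(-11) = -210*(-11) = 2310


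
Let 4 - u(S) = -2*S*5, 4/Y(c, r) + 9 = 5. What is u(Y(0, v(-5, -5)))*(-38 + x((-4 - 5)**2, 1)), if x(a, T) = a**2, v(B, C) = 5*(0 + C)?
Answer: -39138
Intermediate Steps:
v(B, C) = 5*C
Y(c, r) = -1 (Y(c, r) = 4/(-9 + 5) = 4/(-4) = 4*(-1/4) = -1)
u(S) = 4 + 10*S (u(S) = 4 - (-2*S)*5 = 4 - (-10)*S = 4 + 10*S)
u(Y(0, v(-5, -5)))*(-38 + x((-4 - 5)**2, 1)) = (4 + 10*(-1))*(-38 + ((-4 - 5)**2)**2) = (4 - 10)*(-38 + ((-9)**2)**2) = -6*(-38 + 81**2) = -6*(-38 + 6561) = -6*6523 = -39138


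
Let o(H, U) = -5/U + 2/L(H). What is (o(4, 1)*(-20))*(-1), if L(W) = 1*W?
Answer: -90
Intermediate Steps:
L(W) = W
o(H, U) = -5/U + 2/H
(o(4, 1)*(-20))*(-1) = ((-5/1 + 2/4)*(-20))*(-1) = ((-5*1 + 2*(¼))*(-20))*(-1) = ((-5 + ½)*(-20))*(-1) = -9/2*(-20)*(-1) = 90*(-1) = -90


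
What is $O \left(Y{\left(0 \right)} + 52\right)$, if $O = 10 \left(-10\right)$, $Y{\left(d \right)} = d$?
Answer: $-5200$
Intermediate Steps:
$O = -100$
$O \left(Y{\left(0 \right)} + 52\right) = - 100 \left(0 + 52\right) = \left(-100\right) 52 = -5200$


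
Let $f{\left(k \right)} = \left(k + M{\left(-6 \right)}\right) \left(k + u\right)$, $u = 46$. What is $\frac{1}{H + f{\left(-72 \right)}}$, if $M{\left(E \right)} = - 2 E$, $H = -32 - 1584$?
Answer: $- \frac{1}{56} \approx -0.017857$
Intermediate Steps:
$H = -1616$ ($H = -32 - 1584 = -1616$)
$f{\left(k \right)} = \left(12 + k\right) \left(46 + k\right)$ ($f{\left(k \right)} = \left(k - -12\right) \left(k + 46\right) = \left(k + 12\right) \left(46 + k\right) = \left(12 + k\right) \left(46 + k\right)$)
$\frac{1}{H + f{\left(-72 \right)}} = \frac{1}{-1616 + \left(552 + \left(-72\right)^{2} + 58 \left(-72\right)\right)} = \frac{1}{-1616 + \left(552 + 5184 - 4176\right)} = \frac{1}{-1616 + 1560} = \frac{1}{-56} = - \frac{1}{56}$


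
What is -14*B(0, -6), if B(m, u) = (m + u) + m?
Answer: 84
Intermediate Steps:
B(m, u) = u + 2*m
-14*B(0, -6) = -14*(-6 + 2*0) = -14*(-6 + 0) = -14*(-6) = 84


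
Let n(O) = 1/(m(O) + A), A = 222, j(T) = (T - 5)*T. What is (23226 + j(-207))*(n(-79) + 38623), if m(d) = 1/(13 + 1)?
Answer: 8058496388310/3109 ≈ 2.5920e+9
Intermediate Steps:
j(T) = T*(-5 + T) (j(T) = (-5 + T)*T = T*(-5 + T))
m(d) = 1/14
n(O) = 14/3109 (n(O) = 1/(1/14 + 222) = 1/(3109/14) = 14/3109)
(23226 + j(-207))*(n(-79) + 38623) = (23226 - 207*(-5 - 207))*(14/3109 + 38623) = (23226 - 207*(-212))*(120078921/3109) = (23226 + 43884)*(120078921/3109) = 67110*(120078921/3109) = 8058496388310/3109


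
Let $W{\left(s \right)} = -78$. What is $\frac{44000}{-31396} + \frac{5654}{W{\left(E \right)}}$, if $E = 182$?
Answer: $- \frac{22618123}{306111} \approx -73.889$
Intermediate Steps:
$\frac{44000}{-31396} + \frac{5654}{W{\left(E \right)}} = \frac{44000}{-31396} + \frac{5654}{-78} = 44000 \left(- \frac{1}{31396}\right) + 5654 \left(- \frac{1}{78}\right) = - \frac{11000}{7849} - \frac{2827}{39} = - \frac{22618123}{306111}$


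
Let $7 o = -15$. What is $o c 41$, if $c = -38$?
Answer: $\frac{23370}{7} \approx 3338.6$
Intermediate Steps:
$o = - \frac{15}{7}$ ($o = \frac{1}{7} \left(-15\right) = - \frac{15}{7} \approx -2.1429$)
$o c 41 = \left(- \frac{15}{7}\right) \left(-38\right) 41 = \frac{570}{7} \cdot 41 = \frac{23370}{7}$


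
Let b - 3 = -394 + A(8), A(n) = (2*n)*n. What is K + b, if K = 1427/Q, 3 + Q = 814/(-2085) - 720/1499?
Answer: -7641644158/12097631 ≈ -631.66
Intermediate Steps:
Q = -12097631/3125415 (Q = -3 + (814/(-2085) - 720/1499) = -3 + (814*(-1/2085) - 720*1/1499) = -3 + (-814/2085 - 720/1499) = -3 - 2721386/3125415 = -12097631/3125415 ≈ -3.8707)
A(n) = 2*n²
b = -263 (b = 3 + (-394 + 2*8²) = 3 + (-394 + 2*64) = 3 + (-394 + 128) = 3 - 266 = -263)
K = -4459967205/12097631 (K = 1427/(-12097631/3125415) = 1427*(-3125415/12097631) = -4459967205/12097631 ≈ -368.66)
K + b = -4459967205/12097631 - 263 = -7641644158/12097631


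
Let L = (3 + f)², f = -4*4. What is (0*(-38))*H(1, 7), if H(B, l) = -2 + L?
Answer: 0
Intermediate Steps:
f = -16
L = 169 (L = (3 - 16)² = (-13)² = 169)
H(B, l) = 167 (H(B, l) = -2 + 169 = 167)
(0*(-38))*H(1, 7) = (0*(-38))*167 = 0*167 = 0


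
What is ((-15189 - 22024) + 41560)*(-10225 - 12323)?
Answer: -98016156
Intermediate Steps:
((-15189 - 22024) + 41560)*(-10225 - 12323) = (-37213 + 41560)*(-22548) = 4347*(-22548) = -98016156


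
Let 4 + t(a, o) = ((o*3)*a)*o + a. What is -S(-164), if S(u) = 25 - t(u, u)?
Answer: -13233025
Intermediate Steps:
t(a, o) = -4 + a + 3*a*o**2 (t(a, o) = -4 + (((o*3)*a)*o + a) = -4 + (((3*o)*a)*o + a) = -4 + ((3*a*o)*o + a) = -4 + (3*a*o**2 + a) = -4 + (a + 3*a*o**2) = -4 + a + 3*a*o**2)
S(u) = 29 - u - 3*u**3 (S(u) = 25 - (-4 + u + 3*u*u**2) = 25 - (-4 + u + 3*u**3) = 25 + (4 - u - 3*u**3) = 29 - u - 3*u**3)
-S(-164) = -(29 - 1*(-164) - 3*(-164)**3) = -(29 + 164 - 3*(-4410944)) = -(29 + 164 + 13232832) = -1*13233025 = -13233025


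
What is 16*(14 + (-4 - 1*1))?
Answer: 144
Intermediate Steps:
16*(14 + (-4 - 1*1)) = 16*(14 + (-4 - 1)) = 16*(14 - 5) = 16*9 = 144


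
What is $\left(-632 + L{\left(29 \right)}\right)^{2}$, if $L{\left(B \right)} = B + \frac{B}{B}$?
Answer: $362404$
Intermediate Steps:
$L{\left(B \right)} = 1 + B$ ($L{\left(B \right)} = B + 1 = 1 + B$)
$\left(-632 + L{\left(29 \right)}\right)^{2} = \left(-632 + \left(1 + 29\right)\right)^{2} = \left(-632 + 30\right)^{2} = \left(-602\right)^{2} = 362404$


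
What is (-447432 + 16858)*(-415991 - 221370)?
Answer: 274431075214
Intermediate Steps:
(-447432 + 16858)*(-415991 - 221370) = -430574*(-637361) = 274431075214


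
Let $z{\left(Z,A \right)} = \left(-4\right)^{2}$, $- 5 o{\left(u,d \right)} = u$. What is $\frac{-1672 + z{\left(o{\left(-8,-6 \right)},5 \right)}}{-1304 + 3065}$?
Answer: $- \frac{552}{587} \approx -0.94037$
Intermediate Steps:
$o{\left(u,d \right)} = - \frac{u}{5}$
$z{\left(Z,A \right)} = 16$
$\frac{-1672 + z{\left(o{\left(-8,-6 \right)},5 \right)}}{-1304 + 3065} = \frac{-1672 + 16}{-1304 + 3065} = - \frac{1656}{1761} = \left(-1656\right) \frac{1}{1761} = - \frac{552}{587}$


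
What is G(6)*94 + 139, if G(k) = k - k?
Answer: 139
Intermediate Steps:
G(k) = 0
G(6)*94 + 139 = 0*94 + 139 = 0 + 139 = 139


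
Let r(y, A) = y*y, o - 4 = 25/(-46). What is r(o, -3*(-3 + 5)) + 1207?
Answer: 2579293/2116 ≈ 1218.9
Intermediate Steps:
o = 159/46 (o = 4 + 25/(-46) = 4 + 25*(-1/46) = 4 - 25/46 = 159/46 ≈ 3.4565)
r(y, A) = y²
r(o, -3*(-3 + 5)) + 1207 = (159/46)² + 1207 = 25281/2116 + 1207 = 2579293/2116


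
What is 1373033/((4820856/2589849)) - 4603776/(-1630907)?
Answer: 1933147636864557225/2620789265464 ≈ 7.3762e+5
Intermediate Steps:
1373033/((4820856/2589849)) - 4603776/(-1630907) = 1373033/((4820856*(1/2589849))) - 4603776*(-1/1630907) = 1373033/(1606952/863283) + 4603776/1630907 = 1373033*(863283/1606952) + 4603776/1630907 = 1185316047339/1606952 + 4603776/1630907 = 1933147636864557225/2620789265464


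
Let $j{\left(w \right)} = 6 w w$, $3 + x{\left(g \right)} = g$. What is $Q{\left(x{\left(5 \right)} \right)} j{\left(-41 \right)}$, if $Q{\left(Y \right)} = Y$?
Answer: $20172$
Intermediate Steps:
$x{\left(g \right)} = -3 + g$
$j{\left(w \right)} = 6 w^{2}$
$Q{\left(x{\left(5 \right)} \right)} j{\left(-41 \right)} = \left(-3 + 5\right) 6 \left(-41\right)^{2} = 2 \cdot 6 \cdot 1681 = 2 \cdot 10086 = 20172$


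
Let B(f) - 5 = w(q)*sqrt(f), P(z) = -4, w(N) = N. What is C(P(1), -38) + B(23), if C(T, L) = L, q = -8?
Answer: -33 - 8*sqrt(23) ≈ -71.367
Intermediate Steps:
B(f) = 5 - 8*sqrt(f)
C(P(1), -38) + B(23) = -38 + (5 - 8*sqrt(23)) = -33 - 8*sqrt(23)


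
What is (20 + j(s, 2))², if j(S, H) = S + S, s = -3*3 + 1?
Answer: 16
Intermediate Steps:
s = -8 (s = -9 + 1 = -8)
j(S, H) = 2*S
(20 + j(s, 2))² = (20 + 2*(-8))² = (20 - 16)² = 4² = 16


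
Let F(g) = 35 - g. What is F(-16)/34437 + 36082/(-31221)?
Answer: -413654521/358385859 ≈ -1.1542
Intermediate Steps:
F(-16)/34437 + 36082/(-31221) = (35 - 1*(-16))/34437 + 36082/(-31221) = (35 + 16)*(1/34437) + 36082*(-1/31221) = 51*(1/34437) - 36082/31221 = 17/11479 - 36082/31221 = -413654521/358385859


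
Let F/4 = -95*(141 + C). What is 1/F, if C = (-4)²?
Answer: -1/59660 ≈ -1.6762e-5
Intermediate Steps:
C = 16
F = -59660 (F = 4*(-95*(141 + 16)) = 4*(-95*157) = 4*(-14915) = -59660)
1/F = 1/(-59660) = -1/59660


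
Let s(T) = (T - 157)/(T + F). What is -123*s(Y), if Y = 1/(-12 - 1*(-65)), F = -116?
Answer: -341120/2049 ≈ -166.48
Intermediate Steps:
Y = 1/53 (Y = 1/(-12 + 65) = 1/53 ≈ 0.018868)
s(T) = (-157 + T)/(-116 + T) (s(T) = (T - 157)/(T - 116) = (-157 + T)/(-116 + T))
-123*s(Y) = -123*(-157 + 1/53)/(-116 + 1/53) = -123*(-8320)/((-6147/53)*53) = -(-2173)*(-8320)/(2049*53) = -123*8320/6147 = -341120/2049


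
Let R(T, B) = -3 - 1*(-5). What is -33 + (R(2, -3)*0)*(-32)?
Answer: -33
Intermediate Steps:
R(T, B) = 2 (R(T, B) = -3 + 5 = 2)
-33 + (R(2, -3)*0)*(-32) = -33 + (2*0)*(-32) = -33 + 0*(-32) = -33 + 0 = -33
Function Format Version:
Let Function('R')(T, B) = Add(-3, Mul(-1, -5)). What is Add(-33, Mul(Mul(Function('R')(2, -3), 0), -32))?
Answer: -33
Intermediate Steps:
Function('R')(T, B) = 2 (Function('R')(T, B) = Add(-3, 5) = 2)
Add(-33, Mul(Mul(Function('R')(2, -3), 0), -32)) = Add(-33, Mul(Mul(2, 0), -32)) = Add(-33, Mul(0, -32)) = Add(-33, 0) = -33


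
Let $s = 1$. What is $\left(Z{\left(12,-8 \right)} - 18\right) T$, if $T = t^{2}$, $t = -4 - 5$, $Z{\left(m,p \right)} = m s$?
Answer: $-486$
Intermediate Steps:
$Z{\left(m,p \right)} = m$ ($Z{\left(m,p \right)} = m 1 = m$)
$t = -9$ ($t = -4 - 5 = -9$)
$T = 81$ ($T = \left(-9\right)^{2} = 81$)
$\left(Z{\left(12,-8 \right)} - 18\right) T = \left(12 - 18\right) 81 = \left(-6\right) 81 = -486$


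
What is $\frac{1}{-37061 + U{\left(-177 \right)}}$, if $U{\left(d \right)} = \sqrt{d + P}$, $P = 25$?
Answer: $- \frac{37061}{1373517873} - \frac{2 i \sqrt{38}}{1373517873} \approx -2.6983 \cdot 10^{-5} - 8.9761 \cdot 10^{-9} i$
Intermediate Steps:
$U{\left(d \right)} = \sqrt{25 + d}$ ($U{\left(d \right)} = \sqrt{d + 25} = \sqrt{25 + d}$)
$\frac{1}{-37061 + U{\left(-177 \right)}} = \frac{1}{-37061 + \sqrt{25 - 177}} = \frac{1}{-37061 + \sqrt{-152}} = \frac{1}{-37061 + 2 i \sqrt{38}}$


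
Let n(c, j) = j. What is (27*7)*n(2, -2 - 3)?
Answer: -945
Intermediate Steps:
(27*7)*n(2, -2 - 3) = (27*7)*(-2 - 3) = 189*(-5) = -945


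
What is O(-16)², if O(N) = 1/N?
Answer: 1/256 ≈ 0.0039063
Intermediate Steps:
O(-16)² = (1/(-16))² = (-1/16)² = 1/256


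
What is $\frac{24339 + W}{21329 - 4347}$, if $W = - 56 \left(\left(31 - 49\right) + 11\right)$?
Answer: $\frac{3533}{2426} \approx 1.4563$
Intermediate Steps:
$W = 392$ ($W = - 56 \left(-18 + 11\right) = \left(-56\right) \left(-7\right) = 392$)
$\frac{24339 + W}{21329 - 4347} = \frac{24339 + 392}{21329 - 4347} = \frac{24731}{16982} = 24731 \cdot \frac{1}{16982} = \frac{3533}{2426}$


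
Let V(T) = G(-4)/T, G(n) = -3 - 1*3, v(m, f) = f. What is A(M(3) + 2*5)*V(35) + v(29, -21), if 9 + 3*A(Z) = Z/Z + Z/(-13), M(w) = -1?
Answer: -9329/455 ≈ -20.503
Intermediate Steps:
G(n) = -6 (G(n) = -3 - 3 = -6)
A(Z) = -8/3 - Z/39 (A(Z) = -3 + (Z/Z + Z/(-13))/3 = -3 + (1 + Z*(-1/13))/3 = -3 + (1 - Z/13)/3 = -3 + (1/3 - Z/39) = -8/3 - Z/39)
V(T) = -6/T
A(M(3) + 2*5)*V(35) + v(29, -21) = (-8/3 - (-1 + 2*5)/39)*(-6/35) - 21 = (-8/3 - (-1 + 10)/39)*(-6*1/35) - 21 = (-8/3 - 1/39*9)*(-6/35) - 21 = (-8/3 - 3/13)*(-6/35) - 21 = -113/39*(-6/35) - 21 = 226/455 - 21 = -9329/455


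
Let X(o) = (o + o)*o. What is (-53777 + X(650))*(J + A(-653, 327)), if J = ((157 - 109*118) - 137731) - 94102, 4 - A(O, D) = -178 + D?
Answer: -193598817309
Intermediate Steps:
X(o) = 2*o² (X(o) = (2*o)*o = 2*o²)
A(O, D) = 182 - D (A(O, D) = 4 - (-178 + D) = 4 + (178 - D) = 182 - D)
J = -244538 (J = ((157 - 12862) - 137731) - 94102 = (-12705 - 137731) - 94102 = -150436 - 94102 = -244538)
(-53777 + X(650))*(J + A(-653, 327)) = (-53777 + 2*650²)*(-244538 + (182 - 1*327)) = (-53777 + 2*422500)*(-244538 + (182 - 327)) = (-53777 + 845000)*(-244538 - 145) = 791223*(-244683) = -193598817309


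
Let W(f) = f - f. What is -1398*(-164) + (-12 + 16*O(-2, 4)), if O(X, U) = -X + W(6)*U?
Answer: 229292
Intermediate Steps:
W(f) = 0
O(X, U) = -X (O(X, U) = -X + 0*U = -X + 0 = -X)
-1398*(-164) + (-12 + 16*O(-2, 4)) = -1398*(-164) + (-12 + 16*(-1*(-2))) = 229272 + (-12 + 16*2) = 229272 + (-12 + 32) = 229272 + 20 = 229292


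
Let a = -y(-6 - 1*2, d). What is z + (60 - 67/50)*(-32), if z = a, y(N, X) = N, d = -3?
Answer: -46728/25 ≈ -1869.1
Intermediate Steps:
a = 8 (a = -(-6 - 1*2) = -(-6 - 2) = -1*(-8) = 8)
z = 8
z + (60 - 67/50)*(-32) = 8 + (60 - 67/50)*(-32) = 8 + (2933/50)*(-32) = 8 - 46928/25 = -46728/25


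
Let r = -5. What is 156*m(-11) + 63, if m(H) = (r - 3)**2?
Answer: 10047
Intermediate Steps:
m(H) = 64 (m(H) = (-5 - 3)**2 = (-8)**2 = 64)
156*m(-11) + 63 = 156*64 + 63 = 9984 + 63 = 10047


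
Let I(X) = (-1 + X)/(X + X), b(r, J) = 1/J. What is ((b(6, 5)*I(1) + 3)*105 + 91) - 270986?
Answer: -270580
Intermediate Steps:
I(X) = (-1 + X)/(2*X) (I(X) = (-1 + X)/((2*X)) = (-1 + X)*(1/(2*X)) = (-1 + X)/(2*X))
((b(6, 5)*I(1) + 3)*105 + 91) - 270986 = ((((1/2)*(-1 + 1)/1)/5 + 3)*105 + 91) - 270986 = ((((1/2)*1*0)/5 + 3)*105 + 91) - 270986 = (((1/5)*0 + 3)*105 + 91) - 270986 = ((0 + 3)*105 + 91) - 270986 = (3*105 + 91) - 270986 = (315 + 91) - 270986 = 406 - 270986 = -270580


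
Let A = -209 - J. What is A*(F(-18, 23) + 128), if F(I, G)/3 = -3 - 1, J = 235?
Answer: -51504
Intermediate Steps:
A = -444 (A = -209 - 1*235 = -209 - 235 = -444)
F(I, G) = -12 (F(I, G) = 3*(-3 - 1) = 3*(-4) = -12)
A*(F(-18, 23) + 128) = -444*(-12 + 128) = -444*116 = -51504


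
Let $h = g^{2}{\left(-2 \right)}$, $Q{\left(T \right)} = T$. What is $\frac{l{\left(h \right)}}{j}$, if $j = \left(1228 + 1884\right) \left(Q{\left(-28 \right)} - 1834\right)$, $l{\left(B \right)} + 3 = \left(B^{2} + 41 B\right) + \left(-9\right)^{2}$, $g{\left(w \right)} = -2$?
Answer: $- \frac{129}{2897272} \approx -4.4525 \cdot 10^{-5}$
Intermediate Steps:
$h = 4$ ($h = \left(-2\right)^{2} = 4$)
$l{\left(B \right)} = 78 + B^{2} + 41 B$ ($l{\left(B \right)} = -3 + \left(\left(B^{2} + 41 B\right) + \left(-9\right)^{2}\right) = -3 + \left(\left(B^{2} + 41 B\right) + 81\right) = -3 + \left(81 + B^{2} + 41 B\right) = 78 + B^{2} + 41 B$)
$j = -5794544$ ($j = \left(1228 + 1884\right) \left(-28 - 1834\right) = 3112 \left(-1862\right) = -5794544$)
$\frac{l{\left(h \right)}}{j} = \frac{78 + 4^{2} + 41 \cdot 4}{-5794544} = \left(78 + 16 + 164\right) \left(- \frac{1}{5794544}\right) = 258 \left(- \frac{1}{5794544}\right) = - \frac{129}{2897272}$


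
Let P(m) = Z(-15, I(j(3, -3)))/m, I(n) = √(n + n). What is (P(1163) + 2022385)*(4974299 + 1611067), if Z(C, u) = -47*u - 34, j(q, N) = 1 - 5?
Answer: 15489002897126886/1163 - 619024404*I*√2/1163 ≈ 1.3318e+13 - 7.5274e+5*I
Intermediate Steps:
j(q, N) = -4
I(n) = √2*√n (I(n) = √(2*n) = √2*√n)
Z(C, u) = -34 - 47*u
P(m) = (-34 - 94*I*√2)/m (P(m) = (-34 - 47*√2*√(-4))/m = (-34 - 47*√2*2*I)/m = (-34 - 94*I*√2)/m)
(P(1163) + 2022385)*(4974299 + 1611067) = (2*(-17 - 47*I*√2)/1163 + 2022385)*(4974299 + 1611067) = (2*(1/1163)*(-17 - 47*I*√2) + 2022385)*6585366 = ((-34/1163 - 94*I*√2/1163) + 2022385)*6585366 = (2352033721/1163 - 94*I*√2/1163)*6585366 = 15489002897126886/1163 - 619024404*I*√2/1163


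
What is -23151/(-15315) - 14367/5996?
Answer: -27072403/30609580 ≈ -0.88444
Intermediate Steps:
-23151/(-15315) - 14367/5996 = -23151*(-1/15315) - 14367*1/5996 = 7717/5105 - 14367/5996 = -27072403/30609580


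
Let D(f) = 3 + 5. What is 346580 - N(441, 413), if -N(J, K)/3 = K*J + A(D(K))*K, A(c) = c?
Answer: 902891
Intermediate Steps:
D(f) = 8
N(J, K) = -24*K - 3*J*K (N(J, K) = -3*(K*J + 8*K) = -3*(J*K + 8*K) = -3*(8*K + J*K) = -24*K - 3*J*K)
346580 - N(441, 413) = 346580 - (-3)*413*(8 + 441) = 346580 - (-3)*413*449 = 346580 - 1*(-556311) = 346580 + 556311 = 902891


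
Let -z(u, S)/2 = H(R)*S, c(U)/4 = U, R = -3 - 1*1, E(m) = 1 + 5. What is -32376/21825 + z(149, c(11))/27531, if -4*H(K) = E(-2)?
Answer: -10968676/7418075 ≈ -1.4786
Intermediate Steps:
E(m) = 6
R = -4 (R = -3 - 1 = -4)
c(U) = 4*U
H(K) = -3/2 (H(K) = -1/4*6 = -3/2)
z(u, S) = 3*S (z(u, S) = -(-3)*S = 3*S)
-32376/21825 + z(149, c(11))/27531 = -32376/21825 + (3*(4*11))/27531 = -32376*1/21825 + (3*44)*(1/27531) = -10792/7275 + 132*(1/27531) = -10792/7275 + 44/9177 = -10968676/7418075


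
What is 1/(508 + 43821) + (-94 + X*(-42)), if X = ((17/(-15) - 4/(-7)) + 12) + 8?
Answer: -201785603/221645 ≈ -910.40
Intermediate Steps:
X = 2041/105 (X = ((17*(-1/15) - 4*(-⅐)) + 12) + 8 = ((-17/15 + 4/7) + 12) + 8 = (-59/105 + 12) + 8 = 1201/105 + 8 = 2041/105 ≈ 19.438)
1/(508 + 43821) + (-94 + X*(-42)) = 1/(508 + 43821) + (-94 + (2041/105)*(-42)) = 1/44329 + (-94 - 4082/5) = 1/44329 - 4552/5 = -201785603/221645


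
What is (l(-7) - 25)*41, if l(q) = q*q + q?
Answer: 697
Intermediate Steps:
l(q) = q + q² (l(q) = q² + q = q + q²)
(l(-7) - 25)*41 = (-7*(1 - 7) - 25)*41 = (-7*(-6) - 25)*41 = (42 - 25)*41 = 17*41 = 697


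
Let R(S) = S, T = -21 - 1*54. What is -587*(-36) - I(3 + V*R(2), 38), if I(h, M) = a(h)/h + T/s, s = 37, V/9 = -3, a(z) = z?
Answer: 781922/37 ≈ 21133.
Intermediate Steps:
T = -75 (T = -21 - 54 = -75)
V = -27 (V = 9*(-3) = -27)
I(h, M) = -38/37 (I(h, M) = h/h - 75/37 = 1 - 75*1/37 = 1 - 75/37 = -38/37)
-587*(-36) - I(3 + V*R(2), 38) = -587*(-36) - 1*(-38/37) = 21132 + 38/37 = 781922/37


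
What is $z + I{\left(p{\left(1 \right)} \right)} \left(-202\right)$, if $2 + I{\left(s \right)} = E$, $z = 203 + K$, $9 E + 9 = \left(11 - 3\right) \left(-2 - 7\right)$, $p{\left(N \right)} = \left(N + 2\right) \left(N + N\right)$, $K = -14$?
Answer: $2411$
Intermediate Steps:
$p{\left(N \right)} = 2 N \left(2 + N\right)$ ($p{\left(N \right)} = \left(2 + N\right) 2 N = 2 N \left(2 + N\right)$)
$E = -9$ ($E = -1 + \frac{\left(11 - 3\right) \left(-2 - 7\right)}{9} = -1 + \frac{8 \left(-9\right)}{9} = -1 + \frac{1}{9} \left(-72\right) = -1 - 8 = -9$)
$z = 189$ ($z = 203 - 14 = 189$)
$I{\left(s \right)} = -11$ ($I{\left(s \right)} = -2 - 9 = -11$)
$z + I{\left(p{\left(1 \right)} \right)} \left(-202\right) = 189 - -2222 = 189 + 2222 = 2411$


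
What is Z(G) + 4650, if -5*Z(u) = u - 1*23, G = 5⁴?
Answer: 22648/5 ≈ 4529.6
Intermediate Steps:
G = 625
Z(u) = 23/5 - u/5 (Z(u) = -(u - 1*23)/5 = -(u - 23)/5 = -(-23 + u)/5 = 23/5 - u/5)
Z(G) + 4650 = (23/5 - ⅕*625) + 4650 = (23/5 - 125) + 4650 = -602/5 + 4650 = 22648/5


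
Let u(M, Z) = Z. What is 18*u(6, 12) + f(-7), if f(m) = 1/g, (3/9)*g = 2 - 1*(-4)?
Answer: 3889/18 ≈ 216.06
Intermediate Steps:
g = 18 (g = 3*(2 - 1*(-4)) = 3*(2 + 4) = 3*6 = 18)
f(m) = 1/18
18*u(6, 12) + f(-7) = 18*12 + 1/18 = 216 + 1/18 = 3889/18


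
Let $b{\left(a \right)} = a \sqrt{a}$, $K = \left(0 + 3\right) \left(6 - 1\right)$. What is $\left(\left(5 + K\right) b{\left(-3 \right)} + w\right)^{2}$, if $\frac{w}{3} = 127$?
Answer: $134361 - 45720 i \sqrt{3} \approx 1.3436 \cdot 10^{5} - 79189.0 i$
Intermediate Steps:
$w = 381$ ($w = 3 \cdot 127 = 381$)
$K = 15$ ($K = 3 \cdot 5 = 15$)
$b{\left(a \right)} = a^{\frac{3}{2}}$
$\left(\left(5 + K\right) b{\left(-3 \right)} + w\right)^{2} = \left(\left(5 + 15\right) \left(-3\right)^{\frac{3}{2}} + 381\right)^{2} = \left(20 \left(- 3 i \sqrt{3}\right) + 381\right)^{2} = \left(- 60 i \sqrt{3} + 381\right)^{2} = \left(381 - 60 i \sqrt{3}\right)^{2}$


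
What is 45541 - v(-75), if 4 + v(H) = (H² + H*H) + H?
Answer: 34370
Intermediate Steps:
v(H) = -4 + H + 2*H² (v(H) = -4 + ((H² + H*H) + H) = -4 + ((H² + H²) + H) = -4 + (2*H² + H) = -4 + (H + 2*H²) = -4 + H + 2*H²)
45541 - v(-75) = 45541 - (-4 - 75 + 2*(-75)²) = 45541 - (-4 - 75 + 2*5625) = 45541 - (-4 - 75 + 11250) = 45541 - 1*11171 = 45541 - 11171 = 34370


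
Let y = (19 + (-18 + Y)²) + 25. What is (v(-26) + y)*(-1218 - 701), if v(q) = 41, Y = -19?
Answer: -2790226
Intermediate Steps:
y = 1413 (y = (19 + (-18 - 19)²) + 25 = (19 + (-37)²) + 25 = (19 + 1369) + 25 = 1388 + 25 = 1413)
(v(-26) + y)*(-1218 - 701) = (41 + 1413)*(-1218 - 701) = 1454*(-1919) = -2790226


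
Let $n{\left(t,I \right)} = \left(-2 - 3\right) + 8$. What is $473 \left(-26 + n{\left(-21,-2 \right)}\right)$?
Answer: $-10879$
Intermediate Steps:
$n{\left(t,I \right)} = 3$ ($n{\left(t,I \right)} = -5 + 8 = 3$)
$473 \left(-26 + n{\left(-21,-2 \right)}\right) = 473 \left(-26 + 3\right) = 473 \left(-23\right) = -10879$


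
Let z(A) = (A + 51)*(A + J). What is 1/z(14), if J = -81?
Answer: -1/4355 ≈ -0.00022962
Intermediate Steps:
z(A) = (-81 + A)*(51 + A) (z(A) = (A + 51)*(A - 81) = (51 + A)*(-81 + A) = (-81 + A)*(51 + A))
1/z(14) = 1/(-4131 + 14² - 30*14) = 1/(-4131 + 196 - 420) = 1/(-4355) = -1/4355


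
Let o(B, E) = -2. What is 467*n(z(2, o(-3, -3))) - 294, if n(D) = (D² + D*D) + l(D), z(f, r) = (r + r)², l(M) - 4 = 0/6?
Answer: 240678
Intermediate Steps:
l(M) = 4 (l(M) = 4 + 0/6 = 4 + 0*(⅙) = 4 + 0 = 4)
z(f, r) = 4*r² (z(f, r) = (2*r)² = 4*r²)
n(D) = 4 + 2*D² (n(D) = (D² + D*D) + 4 = (D² + D²) + 4 = 2*D² + 4 = 4 + 2*D²)
467*n(z(2, o(-3, -3))) - 294 = 467*(4 + 2*(4*(-2)²)²) - 294 = 467*(4 + 2*(4*4)²) - 294 = 467*(4 + 2*16²) - 294 = 467*(4 + 2*256) - 294 = 467*(4 + 512) - 294 = 467*516 - 294 = 240972 - 294 = 240678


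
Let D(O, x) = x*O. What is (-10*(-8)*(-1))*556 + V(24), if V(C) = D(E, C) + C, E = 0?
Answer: -44456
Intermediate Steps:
D(O, x) = O*x
V(C) = C (V(C) = 0*C + C = 0 + C = C)
(-10*(-8)*(-1))*556 + V(24) = (-10*(-8)*(-1))*556 + 24 = (80*(-1))*556 + 24 = -80*556 + 24 = -44480 + 24 = -44456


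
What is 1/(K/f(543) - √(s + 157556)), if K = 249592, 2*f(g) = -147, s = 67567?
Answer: -1497552/4986122101 + 441*√225123/4986122101 ≈ -0.00025838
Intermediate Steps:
f(g) = -147/2 (f(g) = (½)*(-147) = -147/2)
1/(K/f(543) - √(s + 157556)) = 1/(249592/(-147/2) - √(67567 + 157556)) = 1/(249592*(-2/147) - √225123) = 1/(-71312/21 - √225123)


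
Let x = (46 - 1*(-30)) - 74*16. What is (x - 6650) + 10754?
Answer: 2996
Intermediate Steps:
x = -1108 (x = (46 + 30) - 1184 = 76 - 1184 = -1108)
(x - 6650) + 10754 = (-1108 - 6650) + 10754 = -7758 + 10754 = 2996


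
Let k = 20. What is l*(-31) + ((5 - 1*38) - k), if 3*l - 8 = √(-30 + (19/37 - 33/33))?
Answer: -407/3 - 62*I*√10434/111 ≈ -135.67 - 57.055*I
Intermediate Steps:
l = 8/3 + 2*I*√10434/111 (l = 8/3 + √(-30 + (19/37 - 33/33))/3 = 8/3 + √(-30 + (19*(1/37) - 33*1/33))/3 = 8/3 + √(-30 + (19/37 - 1))/3 = 8/3 + √(-30 - 18/37)/3 = 8/3 + √(-1128/37)/3 = 8/3 + (2*I*√10434/37)/3 = 8/3 + 2*I*√10434/111 ≈ 2.6667 + 1.8405*I)
l*(-31) + ((5 - 1*38) - k) = (8/3 + 2*I*√10434/111)*(-31) + ((5 - 1*38) - 1*20) = (-248/3 - 62*I*√10434/111) + ((5 - 38) - 20) = (-248/3 - 62*I*√10434/111) + (-33 - 20) = (-248/3 - 62*I*√10434/111) - 53 = -407/3 - 62*I*√10434/111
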